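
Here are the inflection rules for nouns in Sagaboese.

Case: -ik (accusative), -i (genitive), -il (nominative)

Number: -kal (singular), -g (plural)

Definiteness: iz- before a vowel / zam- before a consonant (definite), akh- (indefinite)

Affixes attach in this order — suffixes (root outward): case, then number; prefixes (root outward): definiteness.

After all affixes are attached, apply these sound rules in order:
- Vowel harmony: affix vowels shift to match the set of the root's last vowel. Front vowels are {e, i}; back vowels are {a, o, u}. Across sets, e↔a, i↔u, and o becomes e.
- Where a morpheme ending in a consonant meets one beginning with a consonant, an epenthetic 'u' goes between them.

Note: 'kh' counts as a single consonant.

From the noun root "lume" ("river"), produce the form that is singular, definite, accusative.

zemulumeikukel

Attach definiteness definite zam- (before consonant 'l') → zamlume.
Attach case accusative -ik → zamlumeik.
Attach number singular -kal → zamlumeikkal.
Apply vowel harmony: zamlumeikkal → zemlumeikkel.
Apply epenthesis: zemlumeikkel → zemulumeikukel.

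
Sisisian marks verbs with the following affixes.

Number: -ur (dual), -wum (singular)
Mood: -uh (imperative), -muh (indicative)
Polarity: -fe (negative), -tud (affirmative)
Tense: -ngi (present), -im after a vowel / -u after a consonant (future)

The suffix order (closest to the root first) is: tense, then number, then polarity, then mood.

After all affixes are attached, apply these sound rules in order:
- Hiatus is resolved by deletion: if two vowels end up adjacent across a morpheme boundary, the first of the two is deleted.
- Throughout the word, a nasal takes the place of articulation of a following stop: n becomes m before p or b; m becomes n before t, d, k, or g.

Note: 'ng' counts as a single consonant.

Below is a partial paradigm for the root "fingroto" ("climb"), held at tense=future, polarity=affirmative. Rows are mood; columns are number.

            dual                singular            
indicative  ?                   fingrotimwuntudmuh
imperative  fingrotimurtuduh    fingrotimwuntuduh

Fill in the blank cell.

Attach tense future -im (after vowel 'o') → fingrotoim.
Attach number dual -ur → fingrotoimur.
Attach polarity affirmative -tud → fingrotoimurtud.
Attach mood indicative -muh → fingrotoimurtudmuh.
Apply vowel deletion: fingrotoimurtudmuh → fingrotimurtudmuh.
Nasal assimilation: no change.

fingrotimurtudmuh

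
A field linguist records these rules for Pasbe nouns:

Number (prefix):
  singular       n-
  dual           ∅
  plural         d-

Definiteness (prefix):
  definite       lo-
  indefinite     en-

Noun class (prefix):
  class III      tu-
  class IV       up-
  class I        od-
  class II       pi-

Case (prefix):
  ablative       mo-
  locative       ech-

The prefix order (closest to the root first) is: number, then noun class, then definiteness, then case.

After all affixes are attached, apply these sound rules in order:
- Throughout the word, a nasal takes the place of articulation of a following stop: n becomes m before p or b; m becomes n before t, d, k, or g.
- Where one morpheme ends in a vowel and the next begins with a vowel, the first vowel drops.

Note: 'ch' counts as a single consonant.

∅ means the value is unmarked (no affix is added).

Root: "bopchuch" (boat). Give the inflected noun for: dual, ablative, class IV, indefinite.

number = dual: zero marking, form stays bopchuch.
Attach noun class class IV up- → upbopchuch.
Attach definiteness indefinite en- → enupbopchuch.
Attach case ablative mo- → moenupbopchuch.
Nasal assimilation: no change.
Apply vowel deletion: moenupbopchuch → menupbopchuch.

menupbopchuch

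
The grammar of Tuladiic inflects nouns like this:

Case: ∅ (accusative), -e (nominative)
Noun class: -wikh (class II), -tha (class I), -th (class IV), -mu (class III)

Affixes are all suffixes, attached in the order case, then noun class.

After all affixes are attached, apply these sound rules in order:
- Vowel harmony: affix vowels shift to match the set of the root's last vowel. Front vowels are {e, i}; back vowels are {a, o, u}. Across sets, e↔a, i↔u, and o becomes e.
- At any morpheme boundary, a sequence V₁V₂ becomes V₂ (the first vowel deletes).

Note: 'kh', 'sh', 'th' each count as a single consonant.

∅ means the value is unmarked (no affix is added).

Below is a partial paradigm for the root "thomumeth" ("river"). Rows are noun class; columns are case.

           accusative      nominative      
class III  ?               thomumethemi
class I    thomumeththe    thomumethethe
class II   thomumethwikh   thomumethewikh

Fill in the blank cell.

thomumethmi

case = accusative: zero marking, form stays thomumeth.
Attach noun class class III -mu → thomumethmu.
Apply vowel harmony: thomumethmu → thomumethmi.
Vowel deletion: no change.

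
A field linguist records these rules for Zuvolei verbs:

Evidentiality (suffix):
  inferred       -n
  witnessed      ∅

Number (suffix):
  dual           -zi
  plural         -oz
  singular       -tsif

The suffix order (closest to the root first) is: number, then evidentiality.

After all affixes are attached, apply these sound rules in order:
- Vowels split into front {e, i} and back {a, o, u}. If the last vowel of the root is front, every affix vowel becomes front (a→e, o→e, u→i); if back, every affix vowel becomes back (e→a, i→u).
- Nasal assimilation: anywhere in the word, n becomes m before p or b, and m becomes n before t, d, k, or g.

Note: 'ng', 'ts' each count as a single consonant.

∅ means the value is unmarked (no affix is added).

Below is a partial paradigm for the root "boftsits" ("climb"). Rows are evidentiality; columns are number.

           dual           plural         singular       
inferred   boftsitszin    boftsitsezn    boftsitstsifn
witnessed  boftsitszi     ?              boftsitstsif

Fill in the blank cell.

Attach number plural -oz → boftsitsoz.
evidentiality = witnessed: zero marking, form stays boftsitsoz.
Apply vowel harmony: boftsitsoz → boftsitsez.
Nasal assimilation: no change.

boftsitsez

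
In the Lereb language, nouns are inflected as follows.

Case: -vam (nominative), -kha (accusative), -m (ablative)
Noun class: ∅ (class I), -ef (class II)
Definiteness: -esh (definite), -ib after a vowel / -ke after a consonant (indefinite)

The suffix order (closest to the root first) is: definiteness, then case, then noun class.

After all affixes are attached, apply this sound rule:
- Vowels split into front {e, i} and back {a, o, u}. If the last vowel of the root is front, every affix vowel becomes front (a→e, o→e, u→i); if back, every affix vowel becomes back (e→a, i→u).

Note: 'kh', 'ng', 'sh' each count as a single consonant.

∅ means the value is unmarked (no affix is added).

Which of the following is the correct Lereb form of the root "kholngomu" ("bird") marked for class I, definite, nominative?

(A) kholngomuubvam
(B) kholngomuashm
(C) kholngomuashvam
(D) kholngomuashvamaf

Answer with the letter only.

C

Attach definiteness definite -esh → kholngomuesh.
Attach case nominative -vam → kholngomueshvam.
noun class = class I: zero marking, form stays kholngomueshvam.
Apply vowel harmony: kholngomueshvam → kholngomuashvam.
So the correct form is kholngomuashvam, option (C).
(A) kholngomuubvam is wrong: it uses indefinite instead of definite for definiteness.
(B) kholngomuashm is wrong: it uses ablative instead of nominative for case.
(D) kholngomuashvamaf is wrong: it uses class II instead of class I for noun class.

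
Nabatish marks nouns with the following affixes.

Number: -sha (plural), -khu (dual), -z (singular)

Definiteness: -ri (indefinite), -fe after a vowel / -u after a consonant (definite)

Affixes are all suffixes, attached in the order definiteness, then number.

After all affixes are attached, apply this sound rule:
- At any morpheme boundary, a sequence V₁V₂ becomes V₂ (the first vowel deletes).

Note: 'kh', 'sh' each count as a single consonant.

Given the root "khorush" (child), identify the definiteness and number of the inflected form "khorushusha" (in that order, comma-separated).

Segment: khorush-u-sha.
definiteness: -fe/u → definite.
number: -sha → plural.

definite, plural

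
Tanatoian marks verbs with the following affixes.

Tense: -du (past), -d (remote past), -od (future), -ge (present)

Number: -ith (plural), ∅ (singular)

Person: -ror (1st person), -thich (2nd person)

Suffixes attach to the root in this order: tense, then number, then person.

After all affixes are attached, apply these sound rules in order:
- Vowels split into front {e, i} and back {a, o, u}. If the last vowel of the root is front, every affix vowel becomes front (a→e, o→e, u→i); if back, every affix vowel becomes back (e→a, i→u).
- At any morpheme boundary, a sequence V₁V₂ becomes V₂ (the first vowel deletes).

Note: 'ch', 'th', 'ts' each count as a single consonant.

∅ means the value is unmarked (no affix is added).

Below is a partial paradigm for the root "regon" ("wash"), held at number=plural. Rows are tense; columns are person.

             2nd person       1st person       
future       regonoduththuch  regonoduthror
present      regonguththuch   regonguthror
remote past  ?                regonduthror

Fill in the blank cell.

Attach tense remote past -d → regond.
Attach number plural -ith → regondith.
Attach person 2nd person -thich → regondiththich.
Apply vowel harmony: regondiththich → regonduththuch.
Vowel deletion: no change.

regonduththuch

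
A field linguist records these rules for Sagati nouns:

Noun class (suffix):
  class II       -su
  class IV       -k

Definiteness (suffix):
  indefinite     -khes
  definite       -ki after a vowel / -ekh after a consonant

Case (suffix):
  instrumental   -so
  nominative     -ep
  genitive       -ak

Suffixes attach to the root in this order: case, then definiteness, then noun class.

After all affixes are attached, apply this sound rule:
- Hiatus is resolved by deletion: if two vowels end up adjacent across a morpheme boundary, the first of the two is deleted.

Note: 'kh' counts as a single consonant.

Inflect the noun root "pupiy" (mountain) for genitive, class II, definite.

pupiyakekhsu

Attach case genitive -ak → pupiyak.
Attach definiteness definite -ekh (after consonant 'k') → pupiyakekh.
Attach noun class class II -su → pupiyakekhsu.
Vowel deletion: no change.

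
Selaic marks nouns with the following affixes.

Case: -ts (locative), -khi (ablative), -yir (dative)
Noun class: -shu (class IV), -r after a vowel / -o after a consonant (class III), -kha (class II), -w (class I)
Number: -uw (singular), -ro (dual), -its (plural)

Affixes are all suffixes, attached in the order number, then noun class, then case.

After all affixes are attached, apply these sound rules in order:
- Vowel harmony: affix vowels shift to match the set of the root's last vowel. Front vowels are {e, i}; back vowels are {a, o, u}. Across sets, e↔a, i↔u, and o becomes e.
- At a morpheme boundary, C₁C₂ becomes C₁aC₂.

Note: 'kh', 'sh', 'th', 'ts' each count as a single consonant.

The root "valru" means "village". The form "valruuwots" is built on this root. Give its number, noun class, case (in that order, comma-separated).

Segment: valru-uw-o-ts.
number: -uw → singular.
noun class: -r/o → class III.
case: -ts → locative.

singular, class III, locative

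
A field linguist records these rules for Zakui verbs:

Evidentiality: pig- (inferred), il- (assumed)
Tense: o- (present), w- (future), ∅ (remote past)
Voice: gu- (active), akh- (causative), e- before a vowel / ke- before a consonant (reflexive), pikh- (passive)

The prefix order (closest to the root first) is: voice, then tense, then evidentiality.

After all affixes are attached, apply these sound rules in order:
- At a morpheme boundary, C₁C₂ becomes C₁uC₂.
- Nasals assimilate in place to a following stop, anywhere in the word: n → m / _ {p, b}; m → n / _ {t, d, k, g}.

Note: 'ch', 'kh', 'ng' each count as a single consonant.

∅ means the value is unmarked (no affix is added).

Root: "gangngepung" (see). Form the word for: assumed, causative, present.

iloakhugangngepung

Attach voice causative akh- → akhgangngepung.
Attach tense present o- → oakhgangngepung.
Attach evidentiality assumed il- → iloakhgangngepung.
Apply epenthesis: iloakhgangngepung → iloakhugangngepung.
Nasal assimilation: no change.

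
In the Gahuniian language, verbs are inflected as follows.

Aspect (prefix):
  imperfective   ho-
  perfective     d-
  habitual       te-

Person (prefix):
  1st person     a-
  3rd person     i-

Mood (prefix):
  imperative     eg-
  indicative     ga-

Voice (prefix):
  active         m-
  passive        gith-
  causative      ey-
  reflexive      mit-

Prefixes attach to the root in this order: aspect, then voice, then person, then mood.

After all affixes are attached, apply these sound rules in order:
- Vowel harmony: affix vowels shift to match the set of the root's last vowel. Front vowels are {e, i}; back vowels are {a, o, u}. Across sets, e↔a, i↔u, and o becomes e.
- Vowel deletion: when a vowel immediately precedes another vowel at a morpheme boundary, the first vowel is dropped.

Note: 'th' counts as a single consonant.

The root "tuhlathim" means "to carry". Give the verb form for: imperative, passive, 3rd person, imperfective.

egigithhetuhlathim

Attach aspect imperfective ho- → hotuhlathim.
Attach voice passive gith- → githhotuhlathim.
Attach person 3rd person i- → igithhotuhlathim.
Attach mood imperative eg- → egigithhotuhlathim.
Apply vowel harmony: egigithhotuhlathim → egigithhetuhlathim.
Vowel deletion: no change.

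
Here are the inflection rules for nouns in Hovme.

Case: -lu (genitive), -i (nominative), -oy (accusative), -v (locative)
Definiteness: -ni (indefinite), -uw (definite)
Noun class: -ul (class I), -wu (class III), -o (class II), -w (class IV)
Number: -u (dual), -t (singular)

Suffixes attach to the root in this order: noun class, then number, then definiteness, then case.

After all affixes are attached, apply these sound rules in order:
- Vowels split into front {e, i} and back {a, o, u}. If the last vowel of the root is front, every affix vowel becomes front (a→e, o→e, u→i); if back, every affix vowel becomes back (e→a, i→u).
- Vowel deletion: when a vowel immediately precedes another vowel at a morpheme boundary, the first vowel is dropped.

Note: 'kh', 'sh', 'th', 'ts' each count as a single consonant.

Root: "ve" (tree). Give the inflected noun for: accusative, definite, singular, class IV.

vewtiwey

Attach noun class class IV -w → vew.
Attach number singular -t → vewt.
Attach definiteness definite -uw → vewtuw.
Attach case accusative -oy → vewtuwoy.
Apply vowel harmony: vewtuwoy → vewtiwey.
Vowel deletion: no change.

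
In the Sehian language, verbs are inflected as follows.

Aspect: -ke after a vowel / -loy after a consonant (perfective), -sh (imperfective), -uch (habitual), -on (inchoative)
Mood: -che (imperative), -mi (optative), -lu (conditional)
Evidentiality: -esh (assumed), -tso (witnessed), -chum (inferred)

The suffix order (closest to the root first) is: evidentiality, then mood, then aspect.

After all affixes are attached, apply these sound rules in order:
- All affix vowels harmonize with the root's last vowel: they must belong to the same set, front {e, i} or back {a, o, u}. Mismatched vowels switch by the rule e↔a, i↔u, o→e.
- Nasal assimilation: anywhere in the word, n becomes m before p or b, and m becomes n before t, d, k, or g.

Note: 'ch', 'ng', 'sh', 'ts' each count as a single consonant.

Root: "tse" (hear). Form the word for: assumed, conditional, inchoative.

Attach evidentiality assumed -esh → tseesh.
Attach mood conditional -lu → tseeshlu.
Attach aspect inchoative -on → tseeshluon.
Apply vowel harmony: tseeshluon → tseeshlien.
Nasal assimilation: no change.

tseeshlien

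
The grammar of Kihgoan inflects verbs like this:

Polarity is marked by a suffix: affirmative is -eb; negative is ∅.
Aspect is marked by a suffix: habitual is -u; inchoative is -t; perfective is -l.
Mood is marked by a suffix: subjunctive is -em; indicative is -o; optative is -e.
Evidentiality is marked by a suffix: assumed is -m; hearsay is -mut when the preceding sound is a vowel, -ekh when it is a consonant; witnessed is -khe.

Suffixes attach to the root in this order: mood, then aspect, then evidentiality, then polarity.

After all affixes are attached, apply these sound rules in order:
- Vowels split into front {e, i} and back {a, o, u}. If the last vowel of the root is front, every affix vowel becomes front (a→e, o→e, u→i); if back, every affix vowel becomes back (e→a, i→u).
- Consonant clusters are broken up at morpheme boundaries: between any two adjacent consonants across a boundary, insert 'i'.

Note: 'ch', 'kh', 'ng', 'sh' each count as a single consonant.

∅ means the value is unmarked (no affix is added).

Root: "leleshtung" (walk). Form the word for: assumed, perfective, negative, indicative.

Attach mood indicative -o → leleshtungo.
Attach aspect perfective -l → leleshtungol.
Attach evidentiality assumed -m → leleshtungolm.
polarity = negative: zero marking, form stays leleshtungolm.
Vowel harmony: no change.
Apply epenthesis: leleshtungolm → leleshtungolim.

leleshtungolim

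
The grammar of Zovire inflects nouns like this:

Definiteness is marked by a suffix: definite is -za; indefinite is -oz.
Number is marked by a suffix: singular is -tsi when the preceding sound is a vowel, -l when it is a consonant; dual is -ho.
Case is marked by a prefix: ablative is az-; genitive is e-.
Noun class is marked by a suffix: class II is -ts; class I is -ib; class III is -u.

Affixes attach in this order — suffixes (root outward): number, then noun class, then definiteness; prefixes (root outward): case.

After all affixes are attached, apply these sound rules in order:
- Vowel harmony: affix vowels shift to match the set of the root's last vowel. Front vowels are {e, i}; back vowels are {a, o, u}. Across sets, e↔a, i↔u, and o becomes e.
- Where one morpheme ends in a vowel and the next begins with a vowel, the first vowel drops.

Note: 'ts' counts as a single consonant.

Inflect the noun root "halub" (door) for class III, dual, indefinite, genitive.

Attach number dual -ho → halubho.
Attach case genitive e- → ehalubho.
Attach noun class class III -u → ehalubhou.
Attach definiteness indefinite -oz → ehalubhouoz.
Apply vowel harmony: ehalubhouoz → ahalubhouoz.
Apply vowel deletion: ahalubhouoz → ahalubhoz.

ahalubhoz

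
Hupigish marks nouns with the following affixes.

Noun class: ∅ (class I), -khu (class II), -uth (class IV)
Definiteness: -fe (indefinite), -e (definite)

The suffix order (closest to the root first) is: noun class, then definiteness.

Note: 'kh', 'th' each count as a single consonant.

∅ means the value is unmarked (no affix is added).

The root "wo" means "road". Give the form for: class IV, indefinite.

wouthfe

Attach noun class class IV -uth → wouth.
Attach definiteness indefinite -fe → wouthfe.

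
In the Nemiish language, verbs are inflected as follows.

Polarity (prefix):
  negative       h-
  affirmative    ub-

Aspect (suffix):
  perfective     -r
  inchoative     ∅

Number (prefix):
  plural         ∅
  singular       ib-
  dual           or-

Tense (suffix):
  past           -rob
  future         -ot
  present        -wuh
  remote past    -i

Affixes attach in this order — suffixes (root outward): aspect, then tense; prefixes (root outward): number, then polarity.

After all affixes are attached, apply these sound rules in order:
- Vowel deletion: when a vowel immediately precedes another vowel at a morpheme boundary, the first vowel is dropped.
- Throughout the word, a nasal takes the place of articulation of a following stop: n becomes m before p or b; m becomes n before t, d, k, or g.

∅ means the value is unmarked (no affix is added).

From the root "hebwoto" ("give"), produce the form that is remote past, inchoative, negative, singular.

aspect = inchoative: zero marking, form stays hebwoto.
Attach number singular ib- → ibhebwoto.
Attach tense remote past -i → ibhebwotoi.
Attach polarity negative h- → hibhebwotoi.
Apply vowel deletion: hibhebwotoi → hibhebwoti.
Nasal assimilation: no change.

hibhebwoti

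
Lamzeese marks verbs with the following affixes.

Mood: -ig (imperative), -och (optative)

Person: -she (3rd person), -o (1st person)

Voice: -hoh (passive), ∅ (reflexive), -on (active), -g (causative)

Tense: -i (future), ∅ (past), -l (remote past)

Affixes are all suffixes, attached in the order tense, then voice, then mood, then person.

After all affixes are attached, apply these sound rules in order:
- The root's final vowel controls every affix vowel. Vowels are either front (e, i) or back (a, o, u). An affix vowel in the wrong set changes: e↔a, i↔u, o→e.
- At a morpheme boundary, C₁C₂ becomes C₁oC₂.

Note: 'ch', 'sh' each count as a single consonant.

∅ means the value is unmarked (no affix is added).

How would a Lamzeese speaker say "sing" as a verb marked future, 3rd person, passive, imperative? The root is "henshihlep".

Attach tense future -i → henshihlepi.
Attach voice passive -hoh → henshihlepihoh.
Attach mood imperative -ig → henshihlepihohig.
Attach person 3rd person -she → henshihlepihohigshe.
Apply vowel harmony: henshihlepihohigshe → henshihlepihehigshe.
Apply epenthesis: henshihlepihehigshe → henshihlepihehigoshe.

henshihlepihehigoshe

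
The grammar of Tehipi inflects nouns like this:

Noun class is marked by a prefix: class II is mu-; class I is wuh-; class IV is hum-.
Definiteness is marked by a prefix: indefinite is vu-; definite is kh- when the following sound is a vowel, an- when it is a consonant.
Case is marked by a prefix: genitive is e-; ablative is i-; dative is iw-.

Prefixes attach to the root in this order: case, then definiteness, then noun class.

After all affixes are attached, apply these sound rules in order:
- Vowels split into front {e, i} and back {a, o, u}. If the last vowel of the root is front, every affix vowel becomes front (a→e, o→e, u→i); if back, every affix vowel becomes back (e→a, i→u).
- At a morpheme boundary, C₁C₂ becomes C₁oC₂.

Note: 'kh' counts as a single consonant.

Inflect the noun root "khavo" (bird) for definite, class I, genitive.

Attach case genitive e- → ekhavo.
Attach definiteness definite kh- (before vowel 'e') → khekhavo.
Attach noun class class I wuh- → wuhkhekhavo.
Apply vowel harmony: wuhkhekhavo → wuhkhakhavo.
Apply epenthesis: wuhkhakhavo → wuhokhakhavo.

wuhokhakhavo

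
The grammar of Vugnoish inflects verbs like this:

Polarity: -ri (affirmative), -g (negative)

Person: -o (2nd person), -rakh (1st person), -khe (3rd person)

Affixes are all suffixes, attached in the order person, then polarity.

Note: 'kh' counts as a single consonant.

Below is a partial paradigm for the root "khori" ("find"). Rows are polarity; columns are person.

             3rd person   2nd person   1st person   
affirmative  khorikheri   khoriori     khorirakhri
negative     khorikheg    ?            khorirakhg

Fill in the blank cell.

Attach person 2nd person -o → khorio.
Attach polarity negative -g → khoriog.

khoriog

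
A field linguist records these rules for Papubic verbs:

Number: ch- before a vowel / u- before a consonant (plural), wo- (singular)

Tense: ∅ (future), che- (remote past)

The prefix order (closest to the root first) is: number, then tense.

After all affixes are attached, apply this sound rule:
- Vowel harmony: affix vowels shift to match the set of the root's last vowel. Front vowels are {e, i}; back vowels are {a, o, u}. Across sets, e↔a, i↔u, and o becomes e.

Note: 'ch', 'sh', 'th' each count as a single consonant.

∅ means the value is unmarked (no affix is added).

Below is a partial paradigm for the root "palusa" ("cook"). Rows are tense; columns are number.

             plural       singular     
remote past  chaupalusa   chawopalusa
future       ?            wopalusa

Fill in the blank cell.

upalusa

Attach number plural u- (before consonant 'p') → upalusa.
tense = future: zero marking, form stays upalusa.
Vowel harmony: no change.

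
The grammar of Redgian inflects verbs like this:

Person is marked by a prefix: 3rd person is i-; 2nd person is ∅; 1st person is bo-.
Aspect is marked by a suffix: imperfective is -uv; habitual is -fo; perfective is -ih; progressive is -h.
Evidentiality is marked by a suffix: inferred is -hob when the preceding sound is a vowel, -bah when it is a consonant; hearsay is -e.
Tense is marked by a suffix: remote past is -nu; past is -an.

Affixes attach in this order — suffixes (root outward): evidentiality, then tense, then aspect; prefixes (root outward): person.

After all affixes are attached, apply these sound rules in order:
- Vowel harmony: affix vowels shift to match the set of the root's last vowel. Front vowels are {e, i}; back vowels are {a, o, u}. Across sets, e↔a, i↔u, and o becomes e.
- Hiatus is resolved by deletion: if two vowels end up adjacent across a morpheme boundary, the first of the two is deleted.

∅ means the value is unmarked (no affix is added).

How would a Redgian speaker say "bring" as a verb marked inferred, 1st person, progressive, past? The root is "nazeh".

Attach evidentiality inferred -bah (after consonant 'h') → nazehbah.
Attach tense past -an → nazehbahan.
Attach aspect progressive -h → nazehbahanh.
Attach person 1st person bo- → bonazehbahanh.
Apply vowel harmony: bonazehbahanh → benazehbehenh.
Vowel deletion: no change.

benazehbehenh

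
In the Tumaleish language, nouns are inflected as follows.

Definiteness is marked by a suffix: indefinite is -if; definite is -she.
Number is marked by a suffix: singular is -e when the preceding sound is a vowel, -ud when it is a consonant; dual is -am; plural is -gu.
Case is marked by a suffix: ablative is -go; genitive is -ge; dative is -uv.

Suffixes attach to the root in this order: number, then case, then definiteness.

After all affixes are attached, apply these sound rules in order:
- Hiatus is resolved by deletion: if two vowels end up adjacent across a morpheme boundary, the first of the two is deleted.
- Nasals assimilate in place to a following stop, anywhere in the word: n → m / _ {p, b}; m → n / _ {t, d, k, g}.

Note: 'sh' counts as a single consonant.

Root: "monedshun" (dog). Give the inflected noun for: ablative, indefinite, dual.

monedshunangif

Attach number dual -am → monedshunam.
Attach case ablative -go → monedshunamgo.
Attach definiteness indefinite -if → monedshunamgoif.
Apply vowel deletion: monedshunamgoif → monedshunamgif.
Apply nasal assimilation: monedshunamgif → monedshunangif.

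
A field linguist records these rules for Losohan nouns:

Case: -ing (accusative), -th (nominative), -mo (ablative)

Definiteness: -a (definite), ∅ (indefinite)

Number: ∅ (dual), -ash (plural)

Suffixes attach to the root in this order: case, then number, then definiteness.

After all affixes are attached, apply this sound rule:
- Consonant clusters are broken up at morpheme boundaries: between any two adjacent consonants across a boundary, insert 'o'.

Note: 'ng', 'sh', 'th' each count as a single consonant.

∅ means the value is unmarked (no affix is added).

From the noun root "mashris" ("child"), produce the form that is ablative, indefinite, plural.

Attach case ablative -mo → mashrismo.
Attach number plural -ash → mashrismoash.
definiteness = indefinite: zero marking, form stays mashrismoash.
Apply epenthesis: mashrismoash → mashrisomoash.

mashrisomoash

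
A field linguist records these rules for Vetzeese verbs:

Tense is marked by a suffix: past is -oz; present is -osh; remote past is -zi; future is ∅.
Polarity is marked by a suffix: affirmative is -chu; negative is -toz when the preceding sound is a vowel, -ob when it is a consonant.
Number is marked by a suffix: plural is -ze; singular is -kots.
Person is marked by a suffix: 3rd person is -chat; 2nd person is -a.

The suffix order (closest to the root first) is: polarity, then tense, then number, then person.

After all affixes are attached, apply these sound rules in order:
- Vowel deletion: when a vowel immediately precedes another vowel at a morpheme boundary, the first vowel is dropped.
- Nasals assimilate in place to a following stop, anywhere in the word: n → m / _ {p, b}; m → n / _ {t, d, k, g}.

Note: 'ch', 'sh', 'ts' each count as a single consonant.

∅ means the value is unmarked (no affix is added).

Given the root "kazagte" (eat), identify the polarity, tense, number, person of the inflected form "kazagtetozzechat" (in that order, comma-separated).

Segment: kazagte-toz-ze-chat.
polarity: -toz/ob → negative.
tense: ∅ → future.
number: -ze → plural.
person: -chat → 3rd person.

negative, future, plural, 3rd person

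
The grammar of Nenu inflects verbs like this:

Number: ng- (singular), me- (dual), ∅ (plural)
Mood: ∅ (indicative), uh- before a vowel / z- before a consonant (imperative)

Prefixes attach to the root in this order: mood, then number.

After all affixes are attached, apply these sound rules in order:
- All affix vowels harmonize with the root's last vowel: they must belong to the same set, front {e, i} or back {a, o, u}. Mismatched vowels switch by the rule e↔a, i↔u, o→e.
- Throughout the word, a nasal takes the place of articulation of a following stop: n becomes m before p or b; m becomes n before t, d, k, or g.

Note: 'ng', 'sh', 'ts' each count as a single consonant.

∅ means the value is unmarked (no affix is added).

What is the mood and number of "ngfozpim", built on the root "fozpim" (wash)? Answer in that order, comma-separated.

indicative, singular

Segment: ng-fozpim.
mood: ∅ → indicative.
number: ng- → singular.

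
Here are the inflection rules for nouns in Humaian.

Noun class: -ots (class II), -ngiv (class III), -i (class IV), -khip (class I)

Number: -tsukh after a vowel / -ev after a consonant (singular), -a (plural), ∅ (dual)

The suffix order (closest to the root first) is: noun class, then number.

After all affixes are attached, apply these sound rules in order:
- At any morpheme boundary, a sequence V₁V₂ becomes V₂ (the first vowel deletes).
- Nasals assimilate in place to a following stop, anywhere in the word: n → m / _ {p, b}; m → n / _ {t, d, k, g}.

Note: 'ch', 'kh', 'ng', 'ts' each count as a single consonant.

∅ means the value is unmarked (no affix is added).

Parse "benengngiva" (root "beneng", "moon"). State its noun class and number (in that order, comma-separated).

Segment: beneng-ngiv-a.
noun class: -ngiv → class III.
number: -a → plural.

class III, plural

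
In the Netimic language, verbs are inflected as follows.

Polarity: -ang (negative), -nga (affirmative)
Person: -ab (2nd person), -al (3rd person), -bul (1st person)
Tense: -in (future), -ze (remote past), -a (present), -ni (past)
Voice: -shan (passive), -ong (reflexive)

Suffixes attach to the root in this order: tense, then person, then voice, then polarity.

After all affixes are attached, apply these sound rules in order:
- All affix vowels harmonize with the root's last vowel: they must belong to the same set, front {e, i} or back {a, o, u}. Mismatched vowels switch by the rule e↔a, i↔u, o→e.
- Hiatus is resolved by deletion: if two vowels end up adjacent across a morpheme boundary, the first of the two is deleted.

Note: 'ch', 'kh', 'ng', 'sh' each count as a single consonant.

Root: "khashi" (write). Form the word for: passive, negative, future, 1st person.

Attach tense future -in → khashiin.
Attach person 1st person -bul → khashiinbul.
Attach voice passive -shan → khashiinbulshan.
Attach polarity negative -ang → khashiinbulshanang.
Apply vowel harmony: khashiinbulshanang → khashiinbilsheneng.
Apply vowel deletion: khashiinbilsheneng → khashinbilsheneng.

khashinbilsheneng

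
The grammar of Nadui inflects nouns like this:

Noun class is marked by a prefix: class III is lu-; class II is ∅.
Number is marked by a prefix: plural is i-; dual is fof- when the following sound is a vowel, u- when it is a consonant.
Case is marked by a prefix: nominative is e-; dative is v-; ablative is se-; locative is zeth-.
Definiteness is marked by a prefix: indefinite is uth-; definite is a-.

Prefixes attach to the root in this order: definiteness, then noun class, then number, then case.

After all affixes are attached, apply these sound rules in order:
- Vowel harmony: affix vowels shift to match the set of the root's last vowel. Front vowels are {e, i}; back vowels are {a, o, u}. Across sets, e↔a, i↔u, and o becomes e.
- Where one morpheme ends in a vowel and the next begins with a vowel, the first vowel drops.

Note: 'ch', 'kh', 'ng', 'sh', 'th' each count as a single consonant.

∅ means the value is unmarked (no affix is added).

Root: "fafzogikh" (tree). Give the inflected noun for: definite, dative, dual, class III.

vilefafzogikh

Attach definiteness definite a- → afafzogikh.
Attach noun class class III lu- → luafafzogikh.
Attach number dual u- (before consonant 'l') → uluafafzogikh.
Attach case dative v- → vuluafafzogikh.
Apply vowel harmony: vuluafafzogikh → viliefafzogikh.
Apply vowel deletion: viliefafzogikh → vilefafzogikh.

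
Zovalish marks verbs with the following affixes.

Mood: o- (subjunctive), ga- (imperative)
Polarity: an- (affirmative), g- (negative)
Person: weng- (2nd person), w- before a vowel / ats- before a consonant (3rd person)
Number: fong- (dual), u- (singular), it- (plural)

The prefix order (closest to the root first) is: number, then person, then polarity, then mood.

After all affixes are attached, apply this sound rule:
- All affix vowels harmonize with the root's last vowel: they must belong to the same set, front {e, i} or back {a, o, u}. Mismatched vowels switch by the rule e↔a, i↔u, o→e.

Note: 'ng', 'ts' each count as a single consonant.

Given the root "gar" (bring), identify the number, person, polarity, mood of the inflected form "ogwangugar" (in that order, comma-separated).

Segment: o-g-weng-u-gar.
number: u- → singular.
person: weng- → 2nd person.
polarity: g- → negative.
mood: o- → subjunctive.

singular, 2nd person, negative, subjunctive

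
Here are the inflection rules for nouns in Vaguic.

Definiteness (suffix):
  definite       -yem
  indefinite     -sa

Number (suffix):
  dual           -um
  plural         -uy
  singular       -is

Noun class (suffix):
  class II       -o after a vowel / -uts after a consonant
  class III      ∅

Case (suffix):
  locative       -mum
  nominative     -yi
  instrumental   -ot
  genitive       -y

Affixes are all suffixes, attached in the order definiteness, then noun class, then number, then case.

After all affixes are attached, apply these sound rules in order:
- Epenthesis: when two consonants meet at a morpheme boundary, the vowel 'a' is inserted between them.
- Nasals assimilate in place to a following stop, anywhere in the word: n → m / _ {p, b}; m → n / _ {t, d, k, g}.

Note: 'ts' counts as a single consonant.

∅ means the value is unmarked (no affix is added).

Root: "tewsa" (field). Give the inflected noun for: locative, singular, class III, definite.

tewsayemisamum

Attach definiteness definite -yem → tewsayem.
noun class = class III: zero marking, form stays tewsayem.
Attach number singular -is → tewsayemis.
Attach case locative -mum → tewsayemismum.
Apply epenthesis: tewsayemismum → tewsayemisamum.
Nasal assimilation: no change.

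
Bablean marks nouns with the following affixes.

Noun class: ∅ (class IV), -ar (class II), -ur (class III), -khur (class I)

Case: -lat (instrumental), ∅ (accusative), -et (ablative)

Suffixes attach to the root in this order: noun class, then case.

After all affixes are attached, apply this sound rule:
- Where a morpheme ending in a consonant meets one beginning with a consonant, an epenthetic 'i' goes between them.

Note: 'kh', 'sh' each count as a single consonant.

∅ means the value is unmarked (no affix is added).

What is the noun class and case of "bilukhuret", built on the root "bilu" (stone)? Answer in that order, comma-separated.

Segment: bilu-khur-et.
noun class: -khur → class I.
case: -et → ablative.

class I, ablative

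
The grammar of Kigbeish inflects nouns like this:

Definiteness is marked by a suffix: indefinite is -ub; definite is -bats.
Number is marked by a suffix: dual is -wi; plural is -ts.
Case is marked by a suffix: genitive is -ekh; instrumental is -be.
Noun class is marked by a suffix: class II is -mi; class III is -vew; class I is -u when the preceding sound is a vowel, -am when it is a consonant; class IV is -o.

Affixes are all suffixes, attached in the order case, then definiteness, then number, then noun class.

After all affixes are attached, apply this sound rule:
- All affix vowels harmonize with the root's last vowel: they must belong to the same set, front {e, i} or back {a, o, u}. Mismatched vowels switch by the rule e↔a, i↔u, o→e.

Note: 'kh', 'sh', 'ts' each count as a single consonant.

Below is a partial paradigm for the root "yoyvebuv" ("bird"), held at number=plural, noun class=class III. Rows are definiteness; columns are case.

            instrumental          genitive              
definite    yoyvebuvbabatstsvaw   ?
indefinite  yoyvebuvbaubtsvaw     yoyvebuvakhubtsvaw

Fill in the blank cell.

Attach case genitive -ekh → yoyvebuvekh.
Attach definiteness definite -bats → yoyvebuvekhbats.
Attach number plural -ts → yoyvebuvekhbatsts.
Attach noun class class III -vew → yoyvebuvekhbatstsvew.
Apply vowel harmony: yoyvebuvekhbatstsvew → yoyvebuvakhbatstsvaw.

yoyvebuvakhbatstsvaw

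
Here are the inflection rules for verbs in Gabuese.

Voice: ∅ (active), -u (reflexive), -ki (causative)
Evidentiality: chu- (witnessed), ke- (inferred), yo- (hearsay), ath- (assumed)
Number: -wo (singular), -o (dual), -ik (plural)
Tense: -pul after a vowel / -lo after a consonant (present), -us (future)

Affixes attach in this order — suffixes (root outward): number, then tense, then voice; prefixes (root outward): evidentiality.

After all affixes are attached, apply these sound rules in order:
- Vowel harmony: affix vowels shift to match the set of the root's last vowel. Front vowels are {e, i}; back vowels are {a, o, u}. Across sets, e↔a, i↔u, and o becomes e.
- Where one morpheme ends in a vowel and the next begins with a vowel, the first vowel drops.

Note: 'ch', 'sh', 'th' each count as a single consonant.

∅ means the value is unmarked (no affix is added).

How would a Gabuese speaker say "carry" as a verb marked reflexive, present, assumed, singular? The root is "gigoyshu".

athgigoyshuwopulu

Attach number singular -wo → gigoyshuwo.
Attach evidentiality assumed ath- → athgigoyshuwo.
Attach tense present -pul (after vowel 'o') → athgigoyshuwopul.
Attach voice reflexive -u → athgigoyshuwopulu.
Vowel harmony: no change.
Vowel deletion: no change.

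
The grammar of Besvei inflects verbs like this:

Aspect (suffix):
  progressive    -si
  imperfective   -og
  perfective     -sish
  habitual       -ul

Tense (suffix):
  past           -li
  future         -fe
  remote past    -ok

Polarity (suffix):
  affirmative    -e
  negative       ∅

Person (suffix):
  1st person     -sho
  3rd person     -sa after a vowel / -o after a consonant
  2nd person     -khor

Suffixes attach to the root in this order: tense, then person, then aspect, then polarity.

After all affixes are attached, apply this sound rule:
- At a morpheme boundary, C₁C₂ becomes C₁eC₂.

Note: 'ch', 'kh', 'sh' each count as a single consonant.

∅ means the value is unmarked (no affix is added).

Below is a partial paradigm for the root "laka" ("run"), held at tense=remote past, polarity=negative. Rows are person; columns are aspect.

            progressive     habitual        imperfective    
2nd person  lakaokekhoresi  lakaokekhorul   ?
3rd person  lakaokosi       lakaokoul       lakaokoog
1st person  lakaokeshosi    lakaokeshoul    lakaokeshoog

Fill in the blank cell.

Attach tense remote past -ok → lakaok.
Attach person 2nd person -khor → lakaokkhor.
Attach aspect imperfective -og → lakaokkhorog.
polarity = negative: zero marking, form stays lakaokkhorog.
Apply epenthesis: lakaokkhorog → lakaokekhorog.

lakaokekhorog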